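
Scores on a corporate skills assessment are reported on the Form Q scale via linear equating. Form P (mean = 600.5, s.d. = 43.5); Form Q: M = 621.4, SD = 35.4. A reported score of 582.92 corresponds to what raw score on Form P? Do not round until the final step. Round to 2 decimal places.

Invert y = (SD_Y/SD_X)(x − M_X) + M_Y:
x = (SD_X/SD_Y)(y − M_Y) + M_X = (43.5/35.4)(582.92 − 621.4) + 600.5
x = 1.228814 × -38.480 + 600.5 = 553.22

553.22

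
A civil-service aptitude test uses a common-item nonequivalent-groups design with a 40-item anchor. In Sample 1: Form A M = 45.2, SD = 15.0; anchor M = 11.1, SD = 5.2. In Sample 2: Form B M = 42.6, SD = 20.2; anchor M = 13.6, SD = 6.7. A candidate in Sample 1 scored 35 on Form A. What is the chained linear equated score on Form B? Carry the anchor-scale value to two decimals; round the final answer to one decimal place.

24.4

Form A → anchor (Sample 1): v = (5.2/15.0)(35 − 45.2) + 11.1 = 7.56
anchor → Form B (Sample 2): y = (20.2/6.7)(7.56 − 13.6) + 42.6 = 24.4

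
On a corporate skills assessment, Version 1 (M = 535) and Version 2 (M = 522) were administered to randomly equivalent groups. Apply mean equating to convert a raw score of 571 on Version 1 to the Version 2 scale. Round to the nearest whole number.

Mean equating: y = x + (M_Y − M_X) = 571 + (522 − 535) = 558

558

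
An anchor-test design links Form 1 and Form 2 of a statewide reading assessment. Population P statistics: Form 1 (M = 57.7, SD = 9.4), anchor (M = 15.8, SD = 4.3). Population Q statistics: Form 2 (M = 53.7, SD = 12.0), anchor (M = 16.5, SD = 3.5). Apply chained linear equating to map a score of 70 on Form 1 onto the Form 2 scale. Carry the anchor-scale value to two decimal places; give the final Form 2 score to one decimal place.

70.6

Form 1 → anchor (Population P): v = (4.3/9.4)(70 − 57.7) + 15.8 = 21.43
anchor → Form 2 (Population Q): y = (12.0/3.5)(21.43 − 16.5) + 53.7 = 70.6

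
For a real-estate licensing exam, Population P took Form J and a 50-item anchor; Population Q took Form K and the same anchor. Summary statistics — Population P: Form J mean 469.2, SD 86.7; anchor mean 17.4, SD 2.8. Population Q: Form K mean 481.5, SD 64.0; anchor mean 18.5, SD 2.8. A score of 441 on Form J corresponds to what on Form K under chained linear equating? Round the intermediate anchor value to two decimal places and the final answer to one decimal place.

435.6

Form J → anchor (Population P): v = (2.8/86.7)(441 − 469.2) + 17.4 = 16.49
anchor → Form K (Population Q): y = (64.0/2.8)(16.49 − 18.5) + 481.5 = 435.6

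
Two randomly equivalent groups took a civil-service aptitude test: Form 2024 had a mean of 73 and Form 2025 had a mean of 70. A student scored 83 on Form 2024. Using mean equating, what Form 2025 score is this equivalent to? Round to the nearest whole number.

80

Mean equating: y = x + (M_Y − M_X) = 83 + (70 − 73) = 80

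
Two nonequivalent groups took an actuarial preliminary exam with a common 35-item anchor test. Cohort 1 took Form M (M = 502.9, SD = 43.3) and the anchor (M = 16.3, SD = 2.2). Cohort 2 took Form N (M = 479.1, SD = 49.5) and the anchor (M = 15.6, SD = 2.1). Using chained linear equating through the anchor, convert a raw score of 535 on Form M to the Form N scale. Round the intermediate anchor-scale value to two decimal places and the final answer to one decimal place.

Form M → anchor (Cohort 1): v = (2.2/43.3)(535 − 502.9) + 16.3 = 17.93
anchor → Form N (Cohort 2): y = (49.5/2.1)(17.93 − 15.6) + 479.1 = 534.0

534.0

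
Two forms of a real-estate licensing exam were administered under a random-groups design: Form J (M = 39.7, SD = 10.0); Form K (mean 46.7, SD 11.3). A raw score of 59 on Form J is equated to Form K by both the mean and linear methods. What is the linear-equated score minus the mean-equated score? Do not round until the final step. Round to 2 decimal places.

Mean-equated: 59 + (46.7 − 39.7) = 66.00
Linear-equated: (11.3/10.0)(59 − 39.7) + 46.7 = 68.509
Difference = 68.509 − 66.00 = 2.51

2.51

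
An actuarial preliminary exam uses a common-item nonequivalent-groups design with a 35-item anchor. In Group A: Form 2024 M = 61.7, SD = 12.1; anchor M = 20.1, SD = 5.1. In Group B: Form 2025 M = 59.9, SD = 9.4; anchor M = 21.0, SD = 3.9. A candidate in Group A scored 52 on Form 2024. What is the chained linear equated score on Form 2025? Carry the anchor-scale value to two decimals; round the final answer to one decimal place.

Form 2024 → anchor (Group A): v = (5.1/12.1)(52 − 61.7) + 20.1 = 16.01
anchor → Form 2025 (Group B): y = (9.4/3.9)(16.01 − 21.0) + 59.9 = 47.9

47.9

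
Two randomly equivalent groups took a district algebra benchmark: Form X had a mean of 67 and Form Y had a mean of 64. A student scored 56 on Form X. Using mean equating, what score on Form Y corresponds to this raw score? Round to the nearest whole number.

Mean equating: y = x + (M_Y − M_X) = 56 + (64 − 67) = 53

53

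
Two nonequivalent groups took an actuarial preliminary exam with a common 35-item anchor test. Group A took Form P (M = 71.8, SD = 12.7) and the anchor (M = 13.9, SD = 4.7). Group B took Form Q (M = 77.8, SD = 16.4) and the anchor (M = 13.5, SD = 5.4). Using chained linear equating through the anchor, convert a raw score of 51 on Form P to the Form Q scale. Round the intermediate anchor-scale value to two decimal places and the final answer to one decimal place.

Form P → anchor (Group A): v = (4.7/12.7)(51 − 71.8) + 13.9 = 6.20
anchor → Form Q (Group B): y = (16.4/5.4)(6.20 − 13.5) + 77.8 = 55.6

55.6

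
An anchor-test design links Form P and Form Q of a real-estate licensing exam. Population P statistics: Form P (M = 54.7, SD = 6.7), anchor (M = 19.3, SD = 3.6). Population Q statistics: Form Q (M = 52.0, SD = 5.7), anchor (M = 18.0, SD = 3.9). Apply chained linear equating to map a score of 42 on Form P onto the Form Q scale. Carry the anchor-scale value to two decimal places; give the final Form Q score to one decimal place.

Form P → anchor (Population P): v = (3.6/6.7)(42 − 54.7) + 19.3 = 12.48
anchor → Form Q (Population Q): y = (5.7/3.9)(12.48 − 18.0) + 52.0 = 43.9

43.9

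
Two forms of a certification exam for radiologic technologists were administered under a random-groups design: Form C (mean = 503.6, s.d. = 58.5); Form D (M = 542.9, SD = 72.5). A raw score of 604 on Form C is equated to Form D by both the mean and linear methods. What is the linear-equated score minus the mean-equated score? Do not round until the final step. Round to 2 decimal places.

Mean-equated: 604 + (542.9 − 503.6) = 643.30
Linear-equated: (72.5/58.5)(604 − 503.6) + 542.9 = 667.327
Difference = 667.327 − 643.30 = 24.03

24.03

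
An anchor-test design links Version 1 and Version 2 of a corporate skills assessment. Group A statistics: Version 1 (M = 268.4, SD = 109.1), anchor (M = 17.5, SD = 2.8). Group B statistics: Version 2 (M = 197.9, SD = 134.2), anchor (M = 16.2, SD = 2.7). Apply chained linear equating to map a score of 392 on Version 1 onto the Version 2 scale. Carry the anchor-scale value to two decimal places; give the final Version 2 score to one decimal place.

420.1

Version 1 → anchor (Group A): v = (2.8/109.1)(392 − 268.4) + 17.5 = 20.67
anchor → Version 2 (Group B): y = (134.2/2.7)(20.67 − 16.2) + 197.9 = 420.1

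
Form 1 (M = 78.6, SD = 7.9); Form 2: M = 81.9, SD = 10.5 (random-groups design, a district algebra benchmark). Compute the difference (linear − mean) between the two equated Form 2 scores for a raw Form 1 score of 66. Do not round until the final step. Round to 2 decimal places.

Mean-equated: 66 + (81.9 − 78.6) = 69.30
Linear-equated: (10.5/7.9)(66 − 78.6) + 81.9 = 65.153
Difference = 65.153 − 69.30 = -4.15

-4.15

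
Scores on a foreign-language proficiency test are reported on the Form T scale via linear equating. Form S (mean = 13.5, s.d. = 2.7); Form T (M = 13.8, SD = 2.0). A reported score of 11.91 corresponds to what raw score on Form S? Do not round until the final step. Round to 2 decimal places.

10.95

Invert y = (SD_Y/SD_X)(x − M_X) + M_Y:
x = (SD_X/SD_Y)(y − M_Y) + M_X = (2.7/2.0)(11.91 − 13.8) + 13.5
x = 1.350000 × -1.890 + 13.5 = 10.95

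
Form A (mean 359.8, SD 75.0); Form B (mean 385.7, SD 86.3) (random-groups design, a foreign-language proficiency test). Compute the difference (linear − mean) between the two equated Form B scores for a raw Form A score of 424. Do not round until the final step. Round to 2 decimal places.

Mean-equated: 424 + (385.7 − 359.8) = 449.90
Linear-equated: (86.3/75.0)(424 − 359.8) + 385.7 = 459.573
Difference = 459.573 − 449.90 = 9.67

9.67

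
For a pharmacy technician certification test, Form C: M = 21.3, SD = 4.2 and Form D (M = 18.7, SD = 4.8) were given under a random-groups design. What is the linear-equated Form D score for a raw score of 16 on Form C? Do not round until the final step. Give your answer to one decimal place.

12.6

Linear equating: y = (SD_Y/SD_X)(x − M_X) + M_Y
y = (4.8/4.2)(16 − 21.3) + 18.7
y = 1.142857 × -5.3 + 18.7 = -6.0571 + 18.7 = 12.6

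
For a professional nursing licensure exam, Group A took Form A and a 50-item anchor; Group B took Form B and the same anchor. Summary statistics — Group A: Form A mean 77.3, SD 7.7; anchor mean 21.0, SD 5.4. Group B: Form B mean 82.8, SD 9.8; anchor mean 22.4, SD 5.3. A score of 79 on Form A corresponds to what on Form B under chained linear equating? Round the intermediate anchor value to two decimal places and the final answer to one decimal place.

82.4

Form A → anchor (Group A): v = (5.4/7.7)(79 − 77.3) + 21.0 = 22.19
anchor → Form B (Group B): y = (9.8/5.3)(22.19 − 22.4) + 82.8 = 82.4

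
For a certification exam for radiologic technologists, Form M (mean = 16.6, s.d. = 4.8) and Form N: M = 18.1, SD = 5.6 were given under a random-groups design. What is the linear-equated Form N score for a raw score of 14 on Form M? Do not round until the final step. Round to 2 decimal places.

Linear equating: y = (SD_Y/SD_X)(x − M_X) + M_Y
y = (5.6/4.8)(14 − 16.6) + 18.1
y = 1.166667 × -2.6 + 18.1 = -3.0333 + 18.1 = 15.07

15.07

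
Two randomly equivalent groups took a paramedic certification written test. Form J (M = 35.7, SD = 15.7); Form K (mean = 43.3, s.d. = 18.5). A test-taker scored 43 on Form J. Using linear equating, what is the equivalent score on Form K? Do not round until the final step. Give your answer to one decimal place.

51.9

Linear equating: y = (SD_Y/SD_X)(x − M_X) + M_Y
y = (18.5/15.7)(43 − 35.7) + 43.3
y = 1.178344 × 7.3 + 43.3 = 8.6019 + 43.3 = 51.9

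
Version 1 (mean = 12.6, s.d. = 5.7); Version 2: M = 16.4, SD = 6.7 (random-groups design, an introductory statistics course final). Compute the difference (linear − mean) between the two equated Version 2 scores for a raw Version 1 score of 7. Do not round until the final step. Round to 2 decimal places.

-0.98

Mean-equated: 7 + (16.4 − 12.6) = 10.80
Linear-equated: (6.7/5.7)(7 − 12.6) + 16.4 = 9.818
Difference = 9.818 − 10.80 = -0.98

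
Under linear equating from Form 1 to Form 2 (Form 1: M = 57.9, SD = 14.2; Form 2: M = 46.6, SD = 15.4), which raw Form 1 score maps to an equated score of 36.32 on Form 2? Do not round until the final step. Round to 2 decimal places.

Invert y = (SD_Y/SD_X)(x − M_X) + M_Y:
x = (SD_X/SD_Y)(y − M_Y) + M_X = (14.2/15.4)(36.32 − 46.6) + 57.9
x = 0.922078 × -10.280 + 57.9 = 48.42

48.42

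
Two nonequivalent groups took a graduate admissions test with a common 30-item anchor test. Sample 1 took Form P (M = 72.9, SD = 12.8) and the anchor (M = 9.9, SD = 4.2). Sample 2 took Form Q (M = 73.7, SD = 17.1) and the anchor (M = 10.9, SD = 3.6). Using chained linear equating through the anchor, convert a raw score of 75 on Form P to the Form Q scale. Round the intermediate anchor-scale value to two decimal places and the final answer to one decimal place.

72.2

Form P → anchor (Sample 1): v = (4.2/12.8)(75 − 72.9) + 9.9 = 10.59
anchor → Form Q (Sample 2): y = (17.1/3.6)(10.59 − 10.9) + 73.7 = 72.2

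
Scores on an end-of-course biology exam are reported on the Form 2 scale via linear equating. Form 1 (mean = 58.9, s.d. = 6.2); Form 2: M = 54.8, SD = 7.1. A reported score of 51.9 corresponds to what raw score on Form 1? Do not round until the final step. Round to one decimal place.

Invert y = (SD_Y/SD_X)(x − M_X) + M_Y:
x = (SD_X/SD_Y)(y − M_Y) + M_X = (6.2/7.1)(51.9 − 54.8) + 58.9
x = 0.873239 × -2.900 + 58.9 = 56.4

56.4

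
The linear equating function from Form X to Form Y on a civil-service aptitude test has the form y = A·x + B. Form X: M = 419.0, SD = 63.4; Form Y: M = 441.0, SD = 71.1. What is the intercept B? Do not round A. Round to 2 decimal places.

A = SD_Y / SD_X = 71.1 / 63.4 = 1.121451
B = M_Y − A·M_X = 441.0 − 1.121451 × 419.0 = -28.89

-28.89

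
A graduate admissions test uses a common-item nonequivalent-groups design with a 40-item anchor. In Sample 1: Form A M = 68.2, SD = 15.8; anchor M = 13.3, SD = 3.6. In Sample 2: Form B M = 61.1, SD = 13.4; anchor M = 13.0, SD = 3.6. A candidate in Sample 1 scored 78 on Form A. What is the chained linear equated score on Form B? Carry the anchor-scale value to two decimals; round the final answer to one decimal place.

70.5

Form A → anchor (Sample 1): v = (3.6/15.8)(78 − 68.2) + 13.3 = 15.53
anchor → Form B (Sample 2): y = (13.4/3.6)(15.53 − 13.0) + 61.1 = 70.5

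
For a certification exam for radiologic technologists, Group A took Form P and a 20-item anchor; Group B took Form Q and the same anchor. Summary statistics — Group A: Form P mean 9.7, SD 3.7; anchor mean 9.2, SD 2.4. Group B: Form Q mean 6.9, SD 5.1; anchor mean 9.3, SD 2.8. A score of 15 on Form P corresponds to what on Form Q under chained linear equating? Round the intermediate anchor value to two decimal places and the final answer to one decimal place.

13.0

Form P → anchor (Group A): v = (2.4/3.7)(15 − 9.7) + 9.2 = 12.64
anchor → Form Q (Group B): y = (5.1/2.8)(12.64 − 9.3) + 6.9 = 13.0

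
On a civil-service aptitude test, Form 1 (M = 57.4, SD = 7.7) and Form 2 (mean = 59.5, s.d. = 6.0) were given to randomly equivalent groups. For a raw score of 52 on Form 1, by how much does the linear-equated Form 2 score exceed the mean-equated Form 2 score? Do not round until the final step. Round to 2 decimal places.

1.19

Mean-equated: 52 + (59.5 − 57.4) = 54.10
Linear-equated: (6.0/7.7)(52 − 57.4) + 59.5 = 55.292
Difference = 55.292 − 54.10 = 1.19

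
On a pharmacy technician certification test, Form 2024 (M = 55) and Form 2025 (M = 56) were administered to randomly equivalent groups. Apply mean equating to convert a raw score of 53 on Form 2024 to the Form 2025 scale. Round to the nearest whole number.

54

Mean equating: y = x + (M_Y − M_X) = 53 + (56 − 55) = 54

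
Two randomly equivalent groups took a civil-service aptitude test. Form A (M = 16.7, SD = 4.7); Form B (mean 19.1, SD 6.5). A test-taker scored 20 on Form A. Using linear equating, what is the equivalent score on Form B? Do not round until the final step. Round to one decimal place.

Linear equating: y = (SD_Y/SD_X)(x − M_X) + M_Y
y = (6.5/4.7)(20 − 16.7) + 19.1
y = 1.382979 × 3.3 + 19.1 = 4.5638 + 19.1 = 23.7

23.7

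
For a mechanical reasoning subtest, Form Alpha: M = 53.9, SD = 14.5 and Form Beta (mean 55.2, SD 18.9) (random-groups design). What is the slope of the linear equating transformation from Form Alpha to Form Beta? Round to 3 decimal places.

1.303

A = SD_Y / SD_X = 18.9 / 14.5 = 1.303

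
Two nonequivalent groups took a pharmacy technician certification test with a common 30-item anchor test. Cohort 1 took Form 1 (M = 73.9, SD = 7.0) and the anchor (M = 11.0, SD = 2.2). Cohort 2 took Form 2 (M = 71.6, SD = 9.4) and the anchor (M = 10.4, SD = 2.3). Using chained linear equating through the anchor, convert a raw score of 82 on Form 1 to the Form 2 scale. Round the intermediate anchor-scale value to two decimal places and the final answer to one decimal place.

84.5

Form 1 → anchor (Cohort 1): v = (2.2/7.0)(82 − 73.9) + 11.0 = 13.55
anchor → Form 2 (Cohort 2): y = (9.4/2.3)(13.55 − 10.4) + 71.6 = 84.5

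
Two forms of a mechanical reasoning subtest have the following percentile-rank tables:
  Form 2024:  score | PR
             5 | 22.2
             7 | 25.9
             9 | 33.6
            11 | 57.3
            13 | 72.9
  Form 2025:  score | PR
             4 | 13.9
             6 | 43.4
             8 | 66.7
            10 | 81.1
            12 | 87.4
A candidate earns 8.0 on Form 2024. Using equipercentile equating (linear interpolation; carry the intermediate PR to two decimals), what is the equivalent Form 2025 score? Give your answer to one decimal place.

5.1

PR of 8.0 on Form 2024: 25.9 + (8.0 − 7)/(9 − 7) × (33.6 − 25.9) = 29.75
On Form 2025, PR 29.75 falls between score 4 (PR 13.9) and 6 (PR 43.4).
Interpolate: 4 + (29.75 − 13.9)/(43.4 − 13.9) × (6 − 4) = 5.1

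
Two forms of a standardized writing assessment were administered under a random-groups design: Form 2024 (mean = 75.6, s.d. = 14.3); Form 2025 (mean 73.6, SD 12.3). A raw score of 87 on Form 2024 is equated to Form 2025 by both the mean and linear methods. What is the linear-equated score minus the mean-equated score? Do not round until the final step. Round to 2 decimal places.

-1.59

Mean-equated: 87 + (73.6 − 75.6) = 85.00
Linear-equated: (12.3/14.3)(87 − 75.6) + 73.6 = 83.406
Difference = 83.406 − 85.00 = -1.59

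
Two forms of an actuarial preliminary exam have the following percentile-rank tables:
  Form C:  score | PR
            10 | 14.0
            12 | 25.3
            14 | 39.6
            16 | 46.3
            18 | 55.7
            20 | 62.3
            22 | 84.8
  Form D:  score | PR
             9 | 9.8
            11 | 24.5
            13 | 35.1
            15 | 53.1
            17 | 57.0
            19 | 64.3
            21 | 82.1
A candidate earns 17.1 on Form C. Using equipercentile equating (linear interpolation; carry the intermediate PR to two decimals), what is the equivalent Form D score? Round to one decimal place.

14.8

PR of 17.1 on Form C: 46.3 + (17.1 − 16)/(18 − 16) × (55.7 − 46.3) = 51.47
On Form D, PR 51.47 falls between score 13 (PR 35.1) and 15 (PR 53.1).
Interpolate: 13 + (51.47 − 35.1)/(53.1 − 35.1) × (15 − 13) = 14.8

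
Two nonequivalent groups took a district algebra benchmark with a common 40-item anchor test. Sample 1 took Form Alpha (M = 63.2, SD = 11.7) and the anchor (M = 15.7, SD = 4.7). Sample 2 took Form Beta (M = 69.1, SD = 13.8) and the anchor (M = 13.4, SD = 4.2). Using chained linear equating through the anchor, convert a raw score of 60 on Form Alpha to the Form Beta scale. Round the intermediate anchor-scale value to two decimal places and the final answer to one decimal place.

Form Alpha → anchor (Sample 1): v = (4.7/11.7)(60 − 63.2) + 15.7 = 14.41
anchor → Form Beta (Sample 2): y = (13.8/4.2)(14.41 − 13.4) + 69.1 = 72.4

72.4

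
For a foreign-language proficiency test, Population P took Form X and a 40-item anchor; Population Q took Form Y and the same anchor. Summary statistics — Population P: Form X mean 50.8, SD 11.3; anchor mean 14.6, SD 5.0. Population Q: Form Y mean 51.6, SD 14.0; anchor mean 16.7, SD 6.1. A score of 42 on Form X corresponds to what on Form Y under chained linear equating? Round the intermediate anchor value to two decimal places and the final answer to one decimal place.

Form X → anchor (Population P): v = (5.0/11.3)(42 − 50.8) + 14.6 = 10.71
anchor → Form Y (Population Q): y = (14.0/6.1)(10.71 − 16.7) + 51.6 = 37.9

37.9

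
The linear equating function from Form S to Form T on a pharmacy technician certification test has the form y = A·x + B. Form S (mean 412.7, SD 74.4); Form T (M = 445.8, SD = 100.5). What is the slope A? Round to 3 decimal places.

1.351

A = SD_Y / SD_X = 100.5 / 74.4 = 1.351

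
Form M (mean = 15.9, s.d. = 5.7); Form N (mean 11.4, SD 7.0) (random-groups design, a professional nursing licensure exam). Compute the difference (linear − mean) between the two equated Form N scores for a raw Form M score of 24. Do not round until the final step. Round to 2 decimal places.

Mean-equated: 24 + (11.4 − 15.9) = 19.50
Linear-equated: (7.0/5.7)(24 − 15.9) + 11.4 = 21.347
Difference = 21.347 − 19.50 = 1.85

1.85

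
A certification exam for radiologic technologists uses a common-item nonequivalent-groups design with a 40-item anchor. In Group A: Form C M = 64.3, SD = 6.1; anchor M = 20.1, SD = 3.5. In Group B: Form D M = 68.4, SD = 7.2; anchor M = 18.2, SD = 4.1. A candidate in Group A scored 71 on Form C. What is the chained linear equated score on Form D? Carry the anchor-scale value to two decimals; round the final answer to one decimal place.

78.5

Form C → anchor (Group A): v = (3.5/6.1)(71 − 64.3) + 20.1 = 23.94
anchor → Form D (Group B): y = (7.2/4.1)(23.94 − 18.2) + 68.4 = 78.5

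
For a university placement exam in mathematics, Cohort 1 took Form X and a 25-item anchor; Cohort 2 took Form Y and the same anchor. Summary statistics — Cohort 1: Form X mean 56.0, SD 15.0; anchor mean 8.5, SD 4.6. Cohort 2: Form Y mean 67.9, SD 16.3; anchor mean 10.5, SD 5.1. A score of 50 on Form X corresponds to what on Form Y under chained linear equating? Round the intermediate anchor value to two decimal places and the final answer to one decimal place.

55.6

Form X → anchor (Cohort 1): v = (4.6/15.0)(50 − 56.0) + 8.5 = 6.66
anchor → Form Y (Cohort 2): y = (16.3/5.1)(6.66 − 10.5) + 67.9 = 55.6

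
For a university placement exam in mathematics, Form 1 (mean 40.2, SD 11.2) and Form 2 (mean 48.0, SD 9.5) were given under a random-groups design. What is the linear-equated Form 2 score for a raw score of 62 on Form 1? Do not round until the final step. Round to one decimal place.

66.5

Linear equating: y = (SD_Y/SD_X)(x − M_X) + M_Y
y = (9.5/11.2)(62 − 40.2) + 48.0
y = 0.848214 × 21.8 + 48.0 = 18.4911 + 48.0 = 66.5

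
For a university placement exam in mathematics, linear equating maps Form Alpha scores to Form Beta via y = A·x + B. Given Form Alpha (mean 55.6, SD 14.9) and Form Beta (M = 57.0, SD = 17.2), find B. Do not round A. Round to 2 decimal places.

A = SD_Y / SD_X = 17.2 / 14.9 = 1.154362
B = M_Y − A·M_X = 57.0 − 1.154362 × 55.6 = -7.18

-7.18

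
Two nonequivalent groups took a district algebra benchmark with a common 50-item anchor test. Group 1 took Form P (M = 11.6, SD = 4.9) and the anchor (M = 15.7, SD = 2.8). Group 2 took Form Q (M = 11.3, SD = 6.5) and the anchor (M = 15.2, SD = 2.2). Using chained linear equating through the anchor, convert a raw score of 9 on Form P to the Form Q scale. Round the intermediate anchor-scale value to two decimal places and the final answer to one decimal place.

Form P → anchor (Group 1): v = (2.8/4.9)(9 − 11.6) + 15.7 = 14.21
anchor → Form Q (Group 2): y = (6.5/2.2)(14.21 − 15.2) + 11.3 = 8.4

8.4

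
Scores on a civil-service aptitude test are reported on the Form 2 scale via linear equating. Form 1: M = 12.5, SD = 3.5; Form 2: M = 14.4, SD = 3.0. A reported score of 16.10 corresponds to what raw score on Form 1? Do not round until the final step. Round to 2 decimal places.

14.48

Invert y = (SD_Y/SD_X)(x − M_X) + M_Y:
x = (SD_X/SD_Y)(y − M_Y) + M_X = (3.5/3.0)(16.10 − 14.4) + 12.5
x = 1.166667 × 1.700 + 12.5 = 14.48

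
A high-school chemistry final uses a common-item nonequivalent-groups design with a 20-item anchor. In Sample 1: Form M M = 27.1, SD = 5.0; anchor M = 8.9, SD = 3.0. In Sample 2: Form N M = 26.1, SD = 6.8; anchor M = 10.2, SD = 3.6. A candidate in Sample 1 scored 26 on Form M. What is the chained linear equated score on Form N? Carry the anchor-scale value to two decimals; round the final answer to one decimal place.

22.4

Form M → anchor (Sample 1): v = (3.0/5.0)(26 − 27.1) + 8.9 = 8.24
anchor → Form N (Sample 2): y = (6.8/3.6)(8.24 − 10.2) + 26.1 = 22.4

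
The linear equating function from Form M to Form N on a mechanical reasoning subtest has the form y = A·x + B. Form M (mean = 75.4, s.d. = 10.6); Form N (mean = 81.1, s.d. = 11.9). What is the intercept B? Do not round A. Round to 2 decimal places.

-3.55

A = SD_Y / SD_X = 11.9 / 10.6 = 1.122642
B = M_Y − A·M_X = 81.1 − 1.122642 × 75.4 = -3.55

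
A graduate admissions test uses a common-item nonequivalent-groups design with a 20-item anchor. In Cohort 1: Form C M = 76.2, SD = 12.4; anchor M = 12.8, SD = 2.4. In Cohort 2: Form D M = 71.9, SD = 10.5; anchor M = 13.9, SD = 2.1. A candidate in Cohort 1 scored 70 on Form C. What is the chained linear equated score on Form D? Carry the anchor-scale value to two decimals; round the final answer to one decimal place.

Form C → anchor (Cohort 1): v = (2.4/12.4)(70 − 76.2) + 12.8 = 11.60
anchor → Form D (Cohort 2): y = (10.5/2.1)(11.60 − 13.9) + 71.9 = 60.4

60.4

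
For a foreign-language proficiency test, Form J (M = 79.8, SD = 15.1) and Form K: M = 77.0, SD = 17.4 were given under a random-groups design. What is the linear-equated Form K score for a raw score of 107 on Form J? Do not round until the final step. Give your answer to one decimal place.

108.3

Linear equating: y = (SD_Y/SD_X)(x − M_X) + M_Y
y = (17.4/15.1)(107 − 79.8) + 77.0
y = 1.152318 × 27.2 + 77.0 = 31.3430 + 77.0 = 108.3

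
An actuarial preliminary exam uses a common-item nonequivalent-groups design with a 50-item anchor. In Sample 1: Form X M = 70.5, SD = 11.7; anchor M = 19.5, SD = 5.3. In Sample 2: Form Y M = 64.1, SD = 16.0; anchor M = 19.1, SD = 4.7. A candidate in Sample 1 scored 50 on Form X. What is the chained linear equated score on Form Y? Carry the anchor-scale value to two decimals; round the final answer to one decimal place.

Form X → anchor (Sample 1): v = (5.3/11.7)(50 − 70.5) + 19.5 = 10.21
anchor → Form Y (Sample 2): y = (16.0/4.7)(10.21 − 19.1) + 64.1 = 33.8

33.8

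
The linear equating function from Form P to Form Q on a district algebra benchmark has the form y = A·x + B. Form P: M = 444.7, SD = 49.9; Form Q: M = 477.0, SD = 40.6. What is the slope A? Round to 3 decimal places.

A = SD_Y / SD_X = 40.6 / 49.9 = 0.814

0.814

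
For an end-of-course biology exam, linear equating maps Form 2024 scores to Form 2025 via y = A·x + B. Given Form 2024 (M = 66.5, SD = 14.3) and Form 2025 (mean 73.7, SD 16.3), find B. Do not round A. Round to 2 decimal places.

-2.10

A = SD_Y / SD_X = 16.3 / 14.3 = 1.139860
B = M_Y − A·M_X = 73.7 − 1.139860 × 66.5 = -2.10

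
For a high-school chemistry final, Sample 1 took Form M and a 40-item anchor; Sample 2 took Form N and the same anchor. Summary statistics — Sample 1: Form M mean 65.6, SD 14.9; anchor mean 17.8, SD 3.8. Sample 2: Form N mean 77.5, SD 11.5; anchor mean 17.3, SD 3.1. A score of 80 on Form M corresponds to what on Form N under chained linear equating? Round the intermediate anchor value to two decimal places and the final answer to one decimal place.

93.0

Form M → anchor (Sample 1): v = (3.8/14.9)(80 − 65.6) + 17.8 = 21.47
anchor → Form N (Sample 2): y = (11.5/3.1)(21.47 − 17.3) + 77.5 = 93.0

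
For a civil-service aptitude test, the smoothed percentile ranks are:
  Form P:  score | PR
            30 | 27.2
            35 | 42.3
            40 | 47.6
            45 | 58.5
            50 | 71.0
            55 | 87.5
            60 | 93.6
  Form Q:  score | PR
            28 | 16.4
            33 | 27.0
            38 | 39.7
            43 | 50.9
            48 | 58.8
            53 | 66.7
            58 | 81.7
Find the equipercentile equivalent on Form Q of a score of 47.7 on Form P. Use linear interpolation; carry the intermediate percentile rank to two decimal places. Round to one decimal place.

52.1

PR of 47.7 on Form P: 58.5 + (47.7 − 45)/(50 − 45) × (71.0 − 58.5) = 65.25
On Form Q, PR 65.25 falls between score 48 (PR 58.8) and 53 (PR 66.7).
Interpolate: 48 + (65.25 − 58.8)/(66.7 − 58.8) × (53 − 48) = 52.1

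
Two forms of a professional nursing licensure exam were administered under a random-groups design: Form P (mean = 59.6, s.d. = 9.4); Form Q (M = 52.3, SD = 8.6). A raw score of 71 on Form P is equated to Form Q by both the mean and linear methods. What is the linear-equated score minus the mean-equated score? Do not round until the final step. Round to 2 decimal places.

-0.97

Mean-equated: 71 + (52.3 − 59.6) = 63.70
Linear-equated: (8.6/9.4)(71 − 59.6) + 52.3 = 62.730
Difference = 62.730 − 63.70 = -0.97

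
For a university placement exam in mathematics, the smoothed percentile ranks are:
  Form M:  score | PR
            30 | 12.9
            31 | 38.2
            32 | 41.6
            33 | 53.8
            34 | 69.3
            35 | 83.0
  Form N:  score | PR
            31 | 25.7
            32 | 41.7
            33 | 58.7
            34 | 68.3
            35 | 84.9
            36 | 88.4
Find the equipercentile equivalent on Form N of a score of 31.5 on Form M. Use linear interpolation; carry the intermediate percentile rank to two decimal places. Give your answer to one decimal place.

31.9

PR of 31.5 on Form M: 38.2 + (31.5 − 31)/(32 − 31) × (41.6 − 38.2) = 39.90
On Form N, PR 39.90 falls between score 31 (PR 25.7) and 32 (PR 41.7).
Interpolate: 31 + (39.90 − 25.7)/(41.7 − 25.7) × (32 − 31) = 31.9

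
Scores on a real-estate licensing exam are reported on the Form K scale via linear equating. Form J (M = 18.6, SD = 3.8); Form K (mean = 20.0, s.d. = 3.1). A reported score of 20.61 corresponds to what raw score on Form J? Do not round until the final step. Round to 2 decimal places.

19.35

Invert y = (SD_Y/SD_X)(x − M_X) + M_Y:
x = (SD_X/SD_Y)(y − M_Y) + M_X = (3.8/3.1)(20.61 − 20.0) + 18.6
x = 1.225806 × 0.610 + 18.6 = 19.35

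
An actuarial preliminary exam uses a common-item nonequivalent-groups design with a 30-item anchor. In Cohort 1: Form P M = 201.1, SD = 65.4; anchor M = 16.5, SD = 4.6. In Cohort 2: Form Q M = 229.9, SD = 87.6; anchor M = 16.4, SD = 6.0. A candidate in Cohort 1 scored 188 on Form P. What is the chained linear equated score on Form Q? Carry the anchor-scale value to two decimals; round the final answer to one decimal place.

Form P → anchor (Cohort 1): v = (4.6/65.4)(188 − 201.1) + 16.5 = 15.58
anchor → Form Q (Cohort 2): y = (87.6/6.0)(15.58 − 16.4) + 229.9 = 217.9

217.9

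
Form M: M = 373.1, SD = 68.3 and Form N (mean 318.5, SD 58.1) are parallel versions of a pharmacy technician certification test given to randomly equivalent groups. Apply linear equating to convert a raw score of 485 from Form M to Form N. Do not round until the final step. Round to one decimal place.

Linear equating: y = (SD_Y/SD_X)(x − M_X) + M_Y
y = (58.1/68.3)(485 − 373.1) + 318.5
y = 0.850659 × 111.9 + 318.5 = 95.1887 + 318.5 = 413.7

413.7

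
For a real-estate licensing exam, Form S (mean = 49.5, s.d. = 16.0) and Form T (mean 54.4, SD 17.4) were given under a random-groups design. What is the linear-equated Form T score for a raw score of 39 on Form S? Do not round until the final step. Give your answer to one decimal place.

Linear equating: y = (SD_Y/SD_X)(x − M_X) + M_Y
y = (17.4/16.0)(39 − 49.5) + 54.4
y = 1.087500 × -10.5 + 54.4 = -11.4187 + 54.4 = 43.0

43.0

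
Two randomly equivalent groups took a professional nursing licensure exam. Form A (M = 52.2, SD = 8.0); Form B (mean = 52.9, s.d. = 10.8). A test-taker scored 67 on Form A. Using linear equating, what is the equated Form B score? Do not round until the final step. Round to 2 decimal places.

72.88

Linear equating: y = (SD_Y/SD_X)(x − M_X) + M_Y
y = (10.8/8.0)(67 − 52.2) + 52.9
y = 1.350000 × 14.8 + 52.9 = 19.9800 + 52.9 = 72.88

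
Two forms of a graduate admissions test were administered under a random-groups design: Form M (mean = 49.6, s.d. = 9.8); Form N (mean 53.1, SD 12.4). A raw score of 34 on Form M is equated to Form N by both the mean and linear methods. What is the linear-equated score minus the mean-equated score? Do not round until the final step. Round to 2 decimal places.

-4.14

Mean-equated: 34 + (53.1 − 49.6) = 37.50
Linear-equated: (12.4/9.8)(34 − 49.6) + 53.1 = 33.361
Difference = 33.361 − 37.50 = -4.14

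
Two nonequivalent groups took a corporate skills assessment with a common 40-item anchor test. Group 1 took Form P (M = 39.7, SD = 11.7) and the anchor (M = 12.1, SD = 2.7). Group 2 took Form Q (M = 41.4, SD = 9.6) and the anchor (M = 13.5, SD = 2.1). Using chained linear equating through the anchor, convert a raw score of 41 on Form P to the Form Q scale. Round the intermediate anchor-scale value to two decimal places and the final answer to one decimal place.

36.4

Form P → anchor (Group 1): v = (2.7/11.7)(41 − 39.7) + 12.1 = 12.40
anchor → Form Q (Group 2): y = (9.6/2.1)(12.40 − 13.5) + 41.4 = 36.4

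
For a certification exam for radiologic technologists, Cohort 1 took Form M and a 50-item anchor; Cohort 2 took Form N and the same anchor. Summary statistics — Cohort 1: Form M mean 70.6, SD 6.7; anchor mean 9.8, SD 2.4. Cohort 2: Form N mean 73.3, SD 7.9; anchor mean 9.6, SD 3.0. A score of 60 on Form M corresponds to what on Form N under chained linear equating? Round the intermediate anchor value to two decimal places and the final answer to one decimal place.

63.8

Form M → anchor (Cohort 1): v = (2.4/6.7)(60 − 70.6) + 9.8 = 6.00
anchor → Form N (Cohort 2): y = (7.9/3.0)(6.00 − 9.6) + 73.3 = 63.8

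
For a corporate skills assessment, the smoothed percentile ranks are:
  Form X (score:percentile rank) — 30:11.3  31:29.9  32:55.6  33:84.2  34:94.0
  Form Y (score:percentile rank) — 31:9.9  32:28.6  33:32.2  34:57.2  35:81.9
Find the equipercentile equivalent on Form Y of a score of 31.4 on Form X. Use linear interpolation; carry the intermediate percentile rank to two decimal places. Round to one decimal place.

33.3

PR of 31.4 on Form X: 29.9 + (31.4 − 31)/(32 − 31) × (55.6 − 29.9) = 40.18
On Form Y, PR 40.18 falls between score 33 (PR 32.2) and 34 (PR 57.2).
Interpolate: 33 + (40.18 − 32.2)/(57.2 − 32.2) × (34 − 33) = 33.3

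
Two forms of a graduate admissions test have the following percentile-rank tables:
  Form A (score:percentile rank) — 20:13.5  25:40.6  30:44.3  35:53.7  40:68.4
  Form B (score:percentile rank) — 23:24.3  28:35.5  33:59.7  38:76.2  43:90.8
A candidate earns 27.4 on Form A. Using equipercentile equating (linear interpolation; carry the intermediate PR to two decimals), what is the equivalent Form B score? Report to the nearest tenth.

29.4

PR of 27.4 on Form A: 40.6 + (27.4 − 25)/(30 − 25) × (44.3 − 40.6) = 42.38
On Form B, PR 42.38 falls between score 28 (PR 35.5) and 33 (PR 59.7).
Interpolate: 28 + (42.38 − 35.5)/(59.7 − 35.5) × (33 − 28) = 29.4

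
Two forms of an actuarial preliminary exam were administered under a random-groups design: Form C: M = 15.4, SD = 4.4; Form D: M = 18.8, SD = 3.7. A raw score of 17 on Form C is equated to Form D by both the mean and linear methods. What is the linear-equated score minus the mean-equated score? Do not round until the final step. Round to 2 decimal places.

-0.25

Mean-equated: 17 + (18.8 − 15.4) = 20.40
Linear-equated: (3.7/4.4)(17 − 15.4) + 18.8 = 20.145
Difference = 20.145 − 20.40 = -0.25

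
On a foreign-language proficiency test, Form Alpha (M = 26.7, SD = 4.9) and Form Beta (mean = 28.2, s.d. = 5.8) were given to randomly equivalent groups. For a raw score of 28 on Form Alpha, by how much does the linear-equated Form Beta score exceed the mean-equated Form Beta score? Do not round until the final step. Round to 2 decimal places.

0.24

Mean-equated: 28 + (28.2 − 26.7) = 29.50
Linear-equated: (5.8/4.9)(28 − 26.7) + 28.2 = 29.739
Difference = 29.739 − 29.50 = 0.24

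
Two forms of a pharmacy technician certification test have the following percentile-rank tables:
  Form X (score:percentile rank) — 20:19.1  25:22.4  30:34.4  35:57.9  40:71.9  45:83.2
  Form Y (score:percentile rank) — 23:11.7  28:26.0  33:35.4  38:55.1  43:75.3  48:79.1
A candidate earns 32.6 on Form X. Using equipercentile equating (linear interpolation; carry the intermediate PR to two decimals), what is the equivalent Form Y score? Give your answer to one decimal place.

PR of 32.6 on Form X: 34.4 + (32.6 − 30)/(35 − 30) × (57.9 − 34.4) = 46.62
On Form Y, PR 46.62 falls between score 33 (PR 35.4) and 38 (PR 55.1).
Interpolate: 33 + (46.62 − 35.4)/(55.1 − 35.4) × (38 − 33) = 35.8

35.8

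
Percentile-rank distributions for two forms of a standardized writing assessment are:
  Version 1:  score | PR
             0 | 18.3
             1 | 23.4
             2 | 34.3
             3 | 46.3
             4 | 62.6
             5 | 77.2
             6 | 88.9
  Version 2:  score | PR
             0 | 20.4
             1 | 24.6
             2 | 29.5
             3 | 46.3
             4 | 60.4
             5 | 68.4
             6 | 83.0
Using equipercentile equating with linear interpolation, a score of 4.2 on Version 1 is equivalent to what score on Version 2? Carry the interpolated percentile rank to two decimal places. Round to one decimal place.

PR of 4.2 on Version 1: 62.6 + (4.2 − 4)/(5 − 4) × (77.2 − 62.6) = 65.52
On Version 2, PR 65.52 falls between score 4 (PR 60.4) and 5 (PR 68.4).
Interpolate: 4 + (65.52 − 60.4)/(68.4 − 60.4) × (5 − 4) = 4.6

4.6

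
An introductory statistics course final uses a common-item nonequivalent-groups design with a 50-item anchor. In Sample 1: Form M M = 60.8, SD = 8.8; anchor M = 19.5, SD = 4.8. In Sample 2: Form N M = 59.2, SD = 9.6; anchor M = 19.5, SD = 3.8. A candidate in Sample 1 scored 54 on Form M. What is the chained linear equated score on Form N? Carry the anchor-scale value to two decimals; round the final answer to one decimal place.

Form M → anchor (Sample 1): v = (4.8/8.8)(54 − 60.8) + 19.5 = 15.79
anchor → Form N (Sample 2): y = (9.6/3.8)(15.79 − 19.5) + 59.2 = 49.8

49.8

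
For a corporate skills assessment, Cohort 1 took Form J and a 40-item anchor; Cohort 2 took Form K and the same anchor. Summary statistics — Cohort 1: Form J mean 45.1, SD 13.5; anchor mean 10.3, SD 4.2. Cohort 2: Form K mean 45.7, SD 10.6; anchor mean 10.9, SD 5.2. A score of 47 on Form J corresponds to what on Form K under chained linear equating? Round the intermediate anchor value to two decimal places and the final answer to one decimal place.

45.7

Form J → anchor (Cohort 1): v = (4.2/13.5)(47 − 45.1) + 10.3 = 10.89
anchor → Form K (Cohort 2): y = (10.6/5.2)(10.89 − 10.9) + 45.7 = 45.7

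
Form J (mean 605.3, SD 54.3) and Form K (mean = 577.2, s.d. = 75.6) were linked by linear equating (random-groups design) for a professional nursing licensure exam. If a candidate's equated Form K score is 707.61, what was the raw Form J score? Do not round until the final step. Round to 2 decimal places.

Invert y = (SD_Y/SD_X)(x − M_X) + M_Y:
x = (SD_X/SD_Y)(y − M_Y) + M_X = (54.3/75.6)(707.61 − 577.2) + 605.3
x = 0.718254 × 130.410 + 605.3 = 698.97

698.97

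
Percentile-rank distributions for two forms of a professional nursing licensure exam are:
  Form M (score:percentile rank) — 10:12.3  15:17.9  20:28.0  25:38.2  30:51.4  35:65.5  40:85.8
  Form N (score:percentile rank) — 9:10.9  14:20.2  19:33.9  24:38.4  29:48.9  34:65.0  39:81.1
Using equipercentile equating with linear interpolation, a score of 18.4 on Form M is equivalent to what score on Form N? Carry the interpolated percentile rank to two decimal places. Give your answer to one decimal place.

PR of 18.4 on Form M: 17.9 + (18.4 − 15)/(20 − 15) × (28.0 − 17.9) = 24.77
On Form N, PR 24.77 falls between score 14 (PR 20.2) and 19 (PR 33.9).
Interpolate: 14 + (24.77 − 20.2)/(33.9 − 20.2) × (19 − 14) = 15.7

15.7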